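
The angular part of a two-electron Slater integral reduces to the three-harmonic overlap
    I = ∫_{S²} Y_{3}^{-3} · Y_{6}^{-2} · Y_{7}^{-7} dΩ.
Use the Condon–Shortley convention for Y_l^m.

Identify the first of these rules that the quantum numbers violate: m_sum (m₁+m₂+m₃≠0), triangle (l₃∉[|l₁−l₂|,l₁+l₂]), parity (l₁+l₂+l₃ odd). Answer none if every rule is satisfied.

azimuthal sum: -3 − 2 − 7 = -12  ✗
3 ≤ 7 ≤ 9 (triangle on l)
L = 3 + 6 + 7 = 16 (even)

m_sum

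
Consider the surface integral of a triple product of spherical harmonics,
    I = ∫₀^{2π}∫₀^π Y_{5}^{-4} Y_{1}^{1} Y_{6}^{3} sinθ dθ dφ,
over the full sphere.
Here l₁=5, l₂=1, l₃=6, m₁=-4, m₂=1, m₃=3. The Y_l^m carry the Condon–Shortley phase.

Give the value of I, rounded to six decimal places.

-0.070770

Checks pass: Σm=0; 12 even; l₃=6∈[4,6].
(2·5+1)(2·1+1)(2·6+1) = 429
Δ: 0! 10! 2! / 13! → 1/858
sum: t=0:+1/14400 = 1/14400
3j²(5 1 6; 0 0 0) = Δ·Π!·Σ² = 6/143  (sign +1)
sum: t=0:+1/725760 = 1/725760
3j²(5 1 6; -4 1 3) = Δ·Π!·Σ² = 1/286  (sign -1)
combine: 4πI² = 429·6/143·1/286 = 9/143
take √, sign -1: I = -0.07076985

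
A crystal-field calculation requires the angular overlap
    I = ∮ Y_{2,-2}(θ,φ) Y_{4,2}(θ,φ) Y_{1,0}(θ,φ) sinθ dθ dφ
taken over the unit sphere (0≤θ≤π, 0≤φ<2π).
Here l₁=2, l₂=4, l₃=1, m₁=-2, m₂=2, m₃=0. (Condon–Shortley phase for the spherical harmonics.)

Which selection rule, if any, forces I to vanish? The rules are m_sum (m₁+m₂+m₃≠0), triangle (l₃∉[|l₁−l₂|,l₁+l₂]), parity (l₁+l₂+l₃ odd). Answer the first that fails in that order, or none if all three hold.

triangle

azimuthal sum: -2 + 2 + 0 = 0  ✓
2 ≤ 1 ≤ 6 (triangle on l)  ✗
L = 2 + 4 + 1 = 7 (odd)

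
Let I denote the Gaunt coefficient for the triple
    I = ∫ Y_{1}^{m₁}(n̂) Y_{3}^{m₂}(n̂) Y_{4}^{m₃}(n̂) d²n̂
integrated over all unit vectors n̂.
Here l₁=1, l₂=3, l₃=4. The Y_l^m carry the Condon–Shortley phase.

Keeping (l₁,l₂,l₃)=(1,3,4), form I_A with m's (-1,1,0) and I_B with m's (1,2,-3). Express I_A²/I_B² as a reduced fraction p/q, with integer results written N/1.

l's match ⇒ only the (l;m) 3-j factors differ between A and B.
A: triangle coeff Δ(1,3,4) = 1/252; Σ_t [0,0]: t=0:+1/96 = 1/96; (3j)²=1/42 [(1 3 4; -1 1 0)], sign=+1
B: triangle coeff Δ(1,3,4) = 1/252; Σ_t [0,0]: t=0:+1/240 = 1/240; (3j)²=1/12 [(1 3 4; 1 2 -3)], sign=-1
I_A²/I_B² = (1/42)/(1/12) = 2/7

2/7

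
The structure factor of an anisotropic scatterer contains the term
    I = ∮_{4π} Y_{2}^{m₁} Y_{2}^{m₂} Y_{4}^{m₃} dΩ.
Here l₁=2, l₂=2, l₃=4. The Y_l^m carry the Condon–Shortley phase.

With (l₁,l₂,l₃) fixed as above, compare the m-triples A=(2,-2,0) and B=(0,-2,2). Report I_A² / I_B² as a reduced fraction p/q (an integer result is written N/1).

1/15

Same 2,2,4: normalisation and zero-m 3j drop out of the ratio.
A: Δ: 0! 4! 4! / 9! → 1/630; sum: t=0:+1/576 = 1/576; 3j²(2 2 4; 2 -2 0) = Δ·Π!·Σ² = 1/630  (sign +1)
B: Δ: 0! 4! 4! / 9! → 1/630; sum: t=0:+1/96 = 1/96; 3j²(2 2 4; 0 -2 2) = Δ·Π!·Σ² = 1/42  (sign +1)
I_A²/I_B² = (1/630)/(1/42) = 1/15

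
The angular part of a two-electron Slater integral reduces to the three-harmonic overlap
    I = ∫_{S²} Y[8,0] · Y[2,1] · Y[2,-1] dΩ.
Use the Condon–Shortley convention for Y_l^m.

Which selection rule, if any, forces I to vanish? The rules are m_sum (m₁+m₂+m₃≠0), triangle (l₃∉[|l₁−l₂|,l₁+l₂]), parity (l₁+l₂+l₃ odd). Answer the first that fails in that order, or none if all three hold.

azimuthal sum: 0 + 1 − 1 = 0  ✓
6 ≤ 2 ≤ 10 (triangle on l)  ✗
L = 8 + 2 + 2 = 12 (even)

triangle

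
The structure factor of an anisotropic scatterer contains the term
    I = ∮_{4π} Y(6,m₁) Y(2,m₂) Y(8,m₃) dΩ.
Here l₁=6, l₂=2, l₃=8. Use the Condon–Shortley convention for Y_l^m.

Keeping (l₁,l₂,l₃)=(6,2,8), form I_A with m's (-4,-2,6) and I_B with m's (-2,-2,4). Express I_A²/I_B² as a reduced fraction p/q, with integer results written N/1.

Same 6,2,8: normalisation and zero-m 3j drop out of the ratio.
A: Δ: 0! 12! 4! / 17! → 1/30940; sum: t=0:+1/174182400 = 1/174182400; 3j²(6 2 8; -4 -2 6) = Δ·Π!·Σ² = 11/340  (sign +1)
B: Δ: 0! 12! 4! / 17! → 1/30940; sum: t=0:+1/23224320 = 1/23224320; 3j²(6 2 8; -2 -2 4) = Δ·Π!·Σ² = 99/6188  (sign +1)
I_A²/I_B² = (11/340)/(99/6188) = 91/45

91/45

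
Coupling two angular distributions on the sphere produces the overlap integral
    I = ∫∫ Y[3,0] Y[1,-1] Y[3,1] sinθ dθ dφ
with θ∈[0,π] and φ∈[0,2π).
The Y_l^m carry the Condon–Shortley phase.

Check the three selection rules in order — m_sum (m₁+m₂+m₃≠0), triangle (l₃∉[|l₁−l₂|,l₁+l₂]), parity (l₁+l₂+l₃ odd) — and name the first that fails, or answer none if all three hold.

parity

Σmᵢ = 0  ✓
l₃∈[|l₁−l₂|,l₁+l₂]=[2,4], have l₃=3  ✓
Σlᵢ = 7 ⇒ odd  ✗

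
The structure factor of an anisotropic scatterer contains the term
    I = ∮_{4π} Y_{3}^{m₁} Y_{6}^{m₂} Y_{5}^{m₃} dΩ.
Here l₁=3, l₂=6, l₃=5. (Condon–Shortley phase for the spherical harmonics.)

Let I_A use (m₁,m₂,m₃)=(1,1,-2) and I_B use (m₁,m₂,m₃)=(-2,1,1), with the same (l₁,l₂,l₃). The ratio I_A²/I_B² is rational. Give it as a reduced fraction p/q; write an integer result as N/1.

5/14

Same 3,6,5: normalisation and zero-m 3j drop out of the ratio.
A: Δ: 4! 2! 8! / 15! → 1/675675; sum: t=0:+1/241920 t=1:−1/8640 t=2:+1/5760 = 1/16128; 3j²(3 6 5; 1 1 -2) = Δ·Π!·Σ² = 5/1001  (sign -1)
B: Δ: 4! 2! 8! / 15! → 1/675675; sum: t=3:−1/6912 t=4:+1/17280 = -1/11520; 3j²(3 6 5; -2 1 1) = Δ·Π!·Σ² = 2/143  (sign -1)
I_A²/I_B² = (5/1001)/(2/143) = 5/14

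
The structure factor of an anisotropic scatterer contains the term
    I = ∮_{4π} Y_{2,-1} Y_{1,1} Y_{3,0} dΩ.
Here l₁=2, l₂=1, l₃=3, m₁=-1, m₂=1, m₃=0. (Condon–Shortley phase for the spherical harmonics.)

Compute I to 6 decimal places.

m-sum 0 ✓  L=6 even ✓  1≤3≤3 ✓
Π(2lᵢ+1) = 5×3×7 = 105
triangle coeff Δ(2,1,3) = 1/105
Σ_t [0,0]: t=0:+1/4 = 1/4
(3j)²=3/35 [(2 1 3; 0 0 0)], sign=-1
Σ_t [0,0]: t=0:+1/12 = 1/12
(3j)²=1/35 [(2 1 3; -1 1 0)], sign=-1
⇒ 4πI² = 9/35
I = (+1)√(9/35/(4π)) = 0.14304817

0.143048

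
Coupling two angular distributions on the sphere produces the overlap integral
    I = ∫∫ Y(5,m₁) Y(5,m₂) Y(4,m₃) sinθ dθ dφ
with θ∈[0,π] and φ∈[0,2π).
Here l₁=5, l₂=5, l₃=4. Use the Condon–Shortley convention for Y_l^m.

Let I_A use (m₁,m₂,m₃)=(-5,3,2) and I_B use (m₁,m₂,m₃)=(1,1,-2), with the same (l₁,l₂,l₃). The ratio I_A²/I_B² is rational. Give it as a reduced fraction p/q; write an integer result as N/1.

9/5

l's match ⇒ only the (l;m) 3-j factors differ between A and B.
A: triangle coeff Δ(5,5,4) = 1/3153150; Σ_t [6,6]: t=6:+1/69120 = 1/69120; (3j)²=4/143 [(5 5 4; -5 3 2)], sign=+1
B: triangle coeff Δ(5,5,4) = 1/3153150; Σ_t [2,4]: t=2:+1/4608 t=3:−1/1296 t=4:+1/4608 = -7/20736; (3j)²=20/1287 [(5 5 4; 1 1 -2)], sign=-1
I_A²/I_B² = (4/143)/(20/1287) = 9/5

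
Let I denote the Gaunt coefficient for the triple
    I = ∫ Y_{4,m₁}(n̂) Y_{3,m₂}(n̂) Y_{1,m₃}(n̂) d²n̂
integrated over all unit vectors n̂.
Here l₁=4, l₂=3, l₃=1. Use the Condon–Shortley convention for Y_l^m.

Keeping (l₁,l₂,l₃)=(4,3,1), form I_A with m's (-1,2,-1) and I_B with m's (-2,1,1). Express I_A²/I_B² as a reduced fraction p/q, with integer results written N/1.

Shared (l₁,l₂,l₃)=(4,3,1): N and (l;000)² cancel in I_A²/I_B².
A: Δ = 6!·2!·0!/9! = 1/252; Racah Σ t=5..5: t=5:−1/240 = -1/240; ⇒ 3j(4 3 1; -1 2 -1)² = 1/84, sgn -1
B: Δ = 6!·2!·0!/9! = 1/252; Racah Σ t=4..4: t=4:+1/96 = 1/96; ⇒ 3j(4 3 1; -2 1 1)² = 5/84, sgn +1
I_A²/I_B² = (1/84)/(5/84) = 1/5

1/5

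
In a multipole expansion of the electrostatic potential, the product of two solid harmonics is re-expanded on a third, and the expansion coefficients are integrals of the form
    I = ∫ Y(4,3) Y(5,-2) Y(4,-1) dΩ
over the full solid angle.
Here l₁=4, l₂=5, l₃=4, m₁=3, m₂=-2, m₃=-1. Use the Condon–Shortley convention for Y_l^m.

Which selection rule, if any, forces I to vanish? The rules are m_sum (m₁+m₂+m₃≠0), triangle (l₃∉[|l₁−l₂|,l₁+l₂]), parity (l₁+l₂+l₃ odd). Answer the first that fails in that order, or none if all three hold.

m₁+m₂+m₃ = 3 − 2 − 1 = 0  ✓
triangle: |4−5|=1 ≤ l₃=4 ≤ 4+5=9  ✓
parity: l₁+l₂+l₃ = 13 is odd  ✗

parity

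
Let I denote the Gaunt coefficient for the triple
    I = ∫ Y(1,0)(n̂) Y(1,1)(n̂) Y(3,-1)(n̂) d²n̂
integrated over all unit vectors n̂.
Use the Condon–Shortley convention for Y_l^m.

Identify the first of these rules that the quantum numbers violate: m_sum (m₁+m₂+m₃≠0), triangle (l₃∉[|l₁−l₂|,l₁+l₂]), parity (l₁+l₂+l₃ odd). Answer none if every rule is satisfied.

m₁+m₂+m₃ = 0 + 1 − 1 = 0  ✓
triangle: |1−1|=0 ≤ l₃=3 ≤ 1+1=2  ✗
parity: l₁+l₂+l₃ = 5 is odd

triangle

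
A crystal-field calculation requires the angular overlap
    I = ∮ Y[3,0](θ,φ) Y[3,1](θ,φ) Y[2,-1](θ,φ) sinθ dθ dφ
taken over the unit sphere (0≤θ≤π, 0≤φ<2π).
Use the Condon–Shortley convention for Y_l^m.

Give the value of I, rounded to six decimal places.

-0.059471

Rules hold: Σm=0, L=8 even, 0≤2≤6.
N = 7·7·5 = 245
Δ = 4!·2!·2!/9! = 1/3780
Racah Σ t=1..3: t=1:−1/24 t=2:+1/4 t=3:−1/24 = 1/6
⇒ 3j(3 3 2; 0 0 0)² = 4/105, sgn +1
Racah Σ t=2..3: t=2:+1/8 t=3:−1/12 = 1/24
⇒ 3j(3 3 2; 0 1 -1)² = 1/210, sgn -1
4πI² = N·(3j₀)²·(3jₘ)² = 2/45
I = -1·√(0.0444444/4π) = -0.05947080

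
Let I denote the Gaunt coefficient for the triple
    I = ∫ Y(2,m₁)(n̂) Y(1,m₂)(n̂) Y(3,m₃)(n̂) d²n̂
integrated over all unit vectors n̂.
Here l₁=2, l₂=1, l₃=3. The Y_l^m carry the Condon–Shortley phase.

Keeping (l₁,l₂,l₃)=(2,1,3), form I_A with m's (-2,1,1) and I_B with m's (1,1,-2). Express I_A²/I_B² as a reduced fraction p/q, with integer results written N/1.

Shared (l₁,l₂,l₃)=(2,1,3): N and (l;000)² cancel in I_A²/I_B².
A: Δ = 0!·4!·2!/7! = 1/105; Racah Σ t=0..0: t=0:+1/48 = 1/48; ⇒ 3j(2 1 3; -2 1 1)² = 1/105, sgn +1
B: Δ = 0!·4!·2!/7! = 1/105; Racah Σ t=0..0: t=0:+1/12 = 1/12; ⇒ 3j(2 1 3; 1 1 -2)² = 2/21, sgn -1
I_A²/I_B² = (1/105)/(2/21) = 1/10

1/10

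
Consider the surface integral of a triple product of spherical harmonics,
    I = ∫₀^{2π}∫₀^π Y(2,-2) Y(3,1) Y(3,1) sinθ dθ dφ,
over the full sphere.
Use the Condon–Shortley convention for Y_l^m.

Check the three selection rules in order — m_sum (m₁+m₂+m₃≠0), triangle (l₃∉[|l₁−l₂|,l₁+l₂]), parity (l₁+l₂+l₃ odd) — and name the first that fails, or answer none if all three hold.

none

azimuthal sum: -2 + 1 + 1 = 0  ✓
1 ≤ 3 ≤ 5 (triangle on l)  ✓
L = 2 + 3 + 3 = 8 (even)  ✓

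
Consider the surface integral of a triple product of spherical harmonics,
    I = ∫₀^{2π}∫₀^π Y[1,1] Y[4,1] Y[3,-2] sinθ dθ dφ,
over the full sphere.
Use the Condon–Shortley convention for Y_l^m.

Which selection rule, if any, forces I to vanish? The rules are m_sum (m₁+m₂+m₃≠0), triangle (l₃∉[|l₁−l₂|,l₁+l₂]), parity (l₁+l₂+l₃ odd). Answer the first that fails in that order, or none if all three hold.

none

Σmᵢ = 0  ✓
l₃∈[|l₁−l₂|,l₁+l₂]=[3,5], have l₃=3  ✓
Σlᵢ = 8 ⇒ even  ✓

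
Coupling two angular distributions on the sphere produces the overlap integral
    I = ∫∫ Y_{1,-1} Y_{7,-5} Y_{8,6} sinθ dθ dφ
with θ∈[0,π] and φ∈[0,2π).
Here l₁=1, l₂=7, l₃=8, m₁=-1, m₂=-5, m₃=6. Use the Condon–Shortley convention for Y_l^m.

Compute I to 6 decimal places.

m-sum 0 ✓  L=16 even ✓  6≤8≤8 ✓
Π(2lᵢ+1) = 3×15×17 = 765
triangle coeff Δ(1,7,8) = 1/2040
Σ_t [0,0]: t=0:+1/25401600 = 1/25401600
(3j)²=8/255 [(1 7 8; 0 0 0)], sign=+1
Σ_t [0,0]: t=0:+1/1916006400 = 1/1916006400
(3j)²=91/2040 [(1 7 8; -1 -5 6)], sign=+1
⇒ 4πI² = 91/85
I = (+1)√(91/85/(4π)) = 0.29188132

0.291881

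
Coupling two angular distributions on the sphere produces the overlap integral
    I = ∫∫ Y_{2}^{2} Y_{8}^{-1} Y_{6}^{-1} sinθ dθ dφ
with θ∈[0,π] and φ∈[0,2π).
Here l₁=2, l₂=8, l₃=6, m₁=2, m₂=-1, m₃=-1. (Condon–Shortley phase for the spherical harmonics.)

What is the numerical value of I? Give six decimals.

-0.095258

Rules hold: Σm=0, L=16 even, 6≤6≤10.
N = 5·17·13 = 1105
Δ = 4!·0!·12!/17! = 1/30940
Racah Σ t=2..2: t=2:+1/2073600 = 1/2073600
⇒ 3j(2 8 6; 0 0 0)² = 28/1105, sgn +1
Racah Σ t=0..0: t=0:+1/14515200 = 1/14515200
⇒ 3j(2 8 6; 2 -1 -1)² = 9/2210, sgn -1
4πI² = N·(3j₀)²·(3jₘ)² = 126/1105
I = -1·√(0.114027/4π) = -0.09525750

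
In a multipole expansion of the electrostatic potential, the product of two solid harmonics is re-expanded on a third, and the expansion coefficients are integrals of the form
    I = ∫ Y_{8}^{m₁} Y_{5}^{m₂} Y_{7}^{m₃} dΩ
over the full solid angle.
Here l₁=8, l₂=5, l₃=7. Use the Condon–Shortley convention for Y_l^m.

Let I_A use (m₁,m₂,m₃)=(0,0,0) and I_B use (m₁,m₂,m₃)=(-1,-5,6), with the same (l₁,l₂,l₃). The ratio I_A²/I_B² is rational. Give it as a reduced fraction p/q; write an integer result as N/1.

864/143

Same 8,5,7: normalisation and zero-m 3j drop out of the ratio.
A: Δ: 6! 10! 4! / 21! → 1/814773960; sum: t=1:−1/87091200 t=2:+1/4976640 t=3:−1/2073600 t=4:+1/4976640 t=5:−1/87091200 = -1/9676800; 3j²(8 5 7; 0 0 0) = Δ·Π!·Σ² = 360/46189  (sign +1)
B: Δ: 6! 10! 4! / 21! → 1/814773960; sum: t=0:+1/6270566400 = 1/6270566400; 3j²(8 5 7; -1 -5 6) = Δ·Π!·Σ² = 5/3876  (sign -1)
I_A²/I_B² = (360/46189)/(5/3876) = 864/143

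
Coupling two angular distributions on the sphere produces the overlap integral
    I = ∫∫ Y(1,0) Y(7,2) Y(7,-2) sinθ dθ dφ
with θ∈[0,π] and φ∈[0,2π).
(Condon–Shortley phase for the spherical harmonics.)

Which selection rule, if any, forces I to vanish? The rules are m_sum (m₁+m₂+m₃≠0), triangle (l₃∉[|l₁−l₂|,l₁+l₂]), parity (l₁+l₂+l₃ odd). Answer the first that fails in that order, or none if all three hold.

parity

azimuthal sum: 0 + 2 − 2 = 0  ✓
6 ≤ 7 ≤ 8 (triangle on l)  ✓
L = 1 + 7 + 7 = 15 (odd)  ✗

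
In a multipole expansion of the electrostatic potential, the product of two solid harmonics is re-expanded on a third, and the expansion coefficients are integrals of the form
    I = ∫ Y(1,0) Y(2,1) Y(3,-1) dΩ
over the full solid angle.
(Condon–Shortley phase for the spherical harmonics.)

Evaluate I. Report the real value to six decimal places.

Checks pass: Σm=0; 6 even; l₃=3∈[1,3].
(2·1+1)(2·2+1)(2·3+1) = 105
Δ: 0! 2! 4! / 7! → 1/105
sum: t=0:+1/4 = 1/4
3j²(1 2 3; 0 0 0) = Δ·Π!·Σ² = 3/35  (sign -1)
sum: t=0:+1/6 = 1/6
3j²(1 2 3; 0 1 -1) = Δ·Π!·Σ² = 8/105  (sign +1)
combine: 4πI² = 105·3/35·8/105 = 24/35
take √, sign -1: I = -0.23359668

-0.233597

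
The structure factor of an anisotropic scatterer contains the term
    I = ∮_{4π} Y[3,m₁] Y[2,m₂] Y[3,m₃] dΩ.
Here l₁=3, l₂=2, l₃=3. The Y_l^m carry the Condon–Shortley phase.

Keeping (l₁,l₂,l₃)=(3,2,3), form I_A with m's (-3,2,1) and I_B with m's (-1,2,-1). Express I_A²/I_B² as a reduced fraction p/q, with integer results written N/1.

5/12

Shared (l₁,l₂,l₃)=(3,2,3): N and (l;000)² cancel in I_A²/I_B².
A: Δ = 2!·4!·2!/9! = 1/3780; Racah Σ t=2..2: t=2:+1/96 = 1/96; ⇒ 3j(3 2 3; -3 2 1)² = 1/42, sgn +1
B: Δ = 2!·4!·2!/9! = 1/3780; Racah Σ t=2..2: t=2:+1/16 = 1/16; ⇒ 3j(3 2 3; -1 2 -1)² = 2/35, sgn +1
I_A²/I_B² = (1/42)/(2/35) = 5/12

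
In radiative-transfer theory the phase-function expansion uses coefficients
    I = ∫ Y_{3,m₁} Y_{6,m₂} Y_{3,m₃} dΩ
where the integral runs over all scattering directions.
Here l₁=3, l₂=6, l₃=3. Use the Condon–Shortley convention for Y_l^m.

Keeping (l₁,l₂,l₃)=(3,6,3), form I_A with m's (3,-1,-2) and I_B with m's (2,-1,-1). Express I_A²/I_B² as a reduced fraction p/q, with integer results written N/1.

1/15

Same 3,6,3: normalisation and zero-m 3j drop out of the ratio.
A: Δ: 6! 0! 6! / 13! → 1/12012; sum: t=0:+1/86400 = 1/86400; 3j²(3 6 3; 3 -1 -2) = Δ·Π!·Σ² = 1/1716  (sign -1)
B: Δ: 6! 0! 6! / 13! → 1/12012; sum: t=1:−1/5760 = -1/5760; 3j²(3 6 3; 2 -1 -1) = Δ·Π!·Σ² = 5/572  (sign -1)
I_A²/I_B² = (1/1716)/(5/572) = 1/15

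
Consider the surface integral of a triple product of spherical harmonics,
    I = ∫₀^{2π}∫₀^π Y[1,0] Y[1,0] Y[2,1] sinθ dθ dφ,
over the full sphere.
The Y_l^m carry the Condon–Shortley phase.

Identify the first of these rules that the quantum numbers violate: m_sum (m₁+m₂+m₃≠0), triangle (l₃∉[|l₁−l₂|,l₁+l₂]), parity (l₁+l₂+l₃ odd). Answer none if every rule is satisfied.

m_sum

azimuthal sum: 0 + 0 + 1 = 1  ✗
0 ≤ 2 ≤ 2 (triangle on l)
L = 1 + 1 + 2 = 4 (even)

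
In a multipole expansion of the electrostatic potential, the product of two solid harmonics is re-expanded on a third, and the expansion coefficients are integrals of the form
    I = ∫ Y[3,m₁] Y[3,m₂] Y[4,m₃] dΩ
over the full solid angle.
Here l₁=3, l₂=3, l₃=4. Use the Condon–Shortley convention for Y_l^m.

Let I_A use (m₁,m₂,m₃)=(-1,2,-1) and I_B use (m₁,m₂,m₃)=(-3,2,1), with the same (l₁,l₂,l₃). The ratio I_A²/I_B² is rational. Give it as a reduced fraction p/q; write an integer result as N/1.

16/15

Same 3,3,4: normalisation and zero-m 3j drop out of the ratio.
A: Δ: 2! 4! 4! / 11! → 1/34650; sum: t=1:−1/144 t=2:+1/48 = 1/72; 3j²(3 3 4; -1 2 -1) = Δ·Π!·Σ² = 16/693  (sign -1)
B: Δ: 2! 4! 4! / 11! → 1/34650; sum: t=2:+1/288 = 1/288; 3j²(3 3 4; -3 2 1) = Δ·Π!·Σ² = 5/231  (sign -1)
I_A²/I_B² = (16/693)/(5/231) = 16/15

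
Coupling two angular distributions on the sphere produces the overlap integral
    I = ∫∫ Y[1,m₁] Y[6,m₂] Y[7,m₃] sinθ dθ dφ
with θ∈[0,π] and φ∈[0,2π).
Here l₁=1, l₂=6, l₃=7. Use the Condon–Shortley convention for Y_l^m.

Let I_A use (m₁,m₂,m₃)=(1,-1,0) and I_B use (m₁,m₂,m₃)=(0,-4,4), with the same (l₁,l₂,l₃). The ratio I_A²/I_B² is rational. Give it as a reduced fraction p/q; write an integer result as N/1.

7/11

Shared (l₁,l₂,l₃)=(1,6,7): N and (l;000)² cancel in I_A²/I_B².
A: Δ = 0!·2!·12!/15! = 1/1365; Racah Σ t=0..0: t=0:+1/1209600 = 1/1209600; ⇒ 3j(1 6 7; 1 -1 0)² = 1/65, sgn -1
B: Δ = 0!·2!·12!/15! = 1/1365; Racah Σ t=0..0: t=0:+1/7257600 = 1/7257600; ⇒ 3j(1 6 7; 0 -4 4)² = 11/455, sgn -1
I_A²/I_B² = (1/65)/(11/455) = 7/11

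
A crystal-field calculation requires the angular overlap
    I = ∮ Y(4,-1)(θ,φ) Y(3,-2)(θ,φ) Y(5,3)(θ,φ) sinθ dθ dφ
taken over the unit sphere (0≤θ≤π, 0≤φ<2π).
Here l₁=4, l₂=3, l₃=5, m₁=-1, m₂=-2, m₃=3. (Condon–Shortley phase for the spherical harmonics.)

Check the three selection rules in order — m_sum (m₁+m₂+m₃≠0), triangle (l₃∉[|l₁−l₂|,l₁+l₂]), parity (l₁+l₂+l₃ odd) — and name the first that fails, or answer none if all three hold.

m₁+m₂+m₃ = -1 − 2 + 3 = 0  ✓
triangle: |4−3|=1 ≤ l₃=5 ≤ 4+3=7  ✓
parity: l₁+l₂+l₃ = 12 is even  ✓

none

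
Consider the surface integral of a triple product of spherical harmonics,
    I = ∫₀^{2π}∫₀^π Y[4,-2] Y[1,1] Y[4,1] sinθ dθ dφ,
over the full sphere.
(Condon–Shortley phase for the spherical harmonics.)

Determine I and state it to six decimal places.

l₁+l₂+l₃=9 is odd: 3j(l;000)=0 ⇒ I=0

0.000000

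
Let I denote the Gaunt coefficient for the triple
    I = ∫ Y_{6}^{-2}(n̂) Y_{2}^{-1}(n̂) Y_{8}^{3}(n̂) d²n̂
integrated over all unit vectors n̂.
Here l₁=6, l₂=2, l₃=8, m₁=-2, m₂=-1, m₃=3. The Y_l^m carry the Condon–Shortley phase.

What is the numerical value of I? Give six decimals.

m-sum 0 ✓  L=16 even ✓  4≤8≤8 ✓
Π(2lᵢ+1) = 13×5×17 = 1105
triangle coeff Δ(6,2,8) = 1/30940
Σ_t [0,0]: t=0:+1/2073600 = 1/2073600
(3j)²=28/1105 [(6 2 8; 0 0 0)], sign=+1
Σ_t [0,0]: t=0:+1/5806080 = 1/5806080
(3j)²=165/6188 [(6 2 8; -2 -1 3)], sign=-1
⇒ 4πI² = 165/221
I = (-1)√(165/221/(4π)) = -0.24374791

-0.243748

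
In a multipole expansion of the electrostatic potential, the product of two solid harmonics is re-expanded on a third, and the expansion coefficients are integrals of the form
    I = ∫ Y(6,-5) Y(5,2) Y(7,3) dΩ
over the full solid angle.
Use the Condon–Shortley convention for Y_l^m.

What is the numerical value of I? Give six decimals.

m-sum 0 ✓  L=18 even ✓  1≤7≤11 ✓
Π(2lᵢ+1) = 13×11×15 = 2145
triangle coeff Δ(6,5,7) = 1/174594420
Σ_t [0,4]: t=0:+1/4147200 t=1:−1/207360 t=2:+1/82944 t=3:−1/207360 t=4:+1/4147200 = 1/345600
(3j)²=420/46189 [(6 5 7; 0 0 0)], sign=-1
Σ_t [3,4]: t=3:−1/11612160 t=4:+1/4354560 = 1/6967296
(3j)²=625/50388 [(6 5 7; -5 2 3)], sign=+1
⇒ 4πI² = 328125/1356277
I = (-1)√(328125/1356277/(4π)) = -0.13875241

-0.138752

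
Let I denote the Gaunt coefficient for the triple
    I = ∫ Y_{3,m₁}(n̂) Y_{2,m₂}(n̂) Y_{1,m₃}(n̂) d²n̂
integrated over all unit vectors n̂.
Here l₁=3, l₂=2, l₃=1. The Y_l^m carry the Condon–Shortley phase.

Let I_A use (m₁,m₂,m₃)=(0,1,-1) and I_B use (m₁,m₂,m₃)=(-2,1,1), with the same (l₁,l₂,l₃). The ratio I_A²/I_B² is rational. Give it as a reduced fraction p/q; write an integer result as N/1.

3/10

Shared (l₁,l₂,l₃)=(3,2,1): N and (l;000)² cancel in I_A²/I_B².
A: Δ = 4!·2!·0!/7! = 1/105; Racah Σ t=3..3: t=3:−1/12 = -1/12; ⇒ 3j(3 2 1; 0 1 -1)² = 1/35, sgn -1
B: Δ = 4!·2!·0!/7! = 1/105; Racah Σ t=3..3: t=3:−1/12 = -1/12; ⇒ 3j(3 2 1; -2 1 1)² = 2/21, sgn -1
I_A²/I_B² = (1/35)/(2/21) = 3/10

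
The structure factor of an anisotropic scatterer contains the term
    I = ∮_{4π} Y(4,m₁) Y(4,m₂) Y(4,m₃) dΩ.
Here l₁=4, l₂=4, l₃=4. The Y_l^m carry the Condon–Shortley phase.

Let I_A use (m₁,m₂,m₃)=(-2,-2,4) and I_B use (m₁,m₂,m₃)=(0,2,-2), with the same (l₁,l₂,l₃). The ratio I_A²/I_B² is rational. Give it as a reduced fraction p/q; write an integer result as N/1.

630/121

Shared (l₁,l₂,l₃)=(4,4,4): N and (l;000)² cancel in I_A²/I_B².
A: Δ = 4!·4!·4!/13! = 1/450450; Racah Σ t=2..2: t=2:+1/2304 = 1/2304; ⇒ 3j(4 4 4; -2 -2 4)² = 5/143, sgn +1
B: Δ = 4!·4!·4!/13! = 1/450450; Racah Σ t=2..4: t=2:+1/384 t=3:−1/216 t=4:+1/2304 = -11/6912; ⇒ 3j(4 4 4; 0 2 -2)² = 11/1638, sgn -1
I_A²/I_B² = (5/143)/(11/1638) = 630/121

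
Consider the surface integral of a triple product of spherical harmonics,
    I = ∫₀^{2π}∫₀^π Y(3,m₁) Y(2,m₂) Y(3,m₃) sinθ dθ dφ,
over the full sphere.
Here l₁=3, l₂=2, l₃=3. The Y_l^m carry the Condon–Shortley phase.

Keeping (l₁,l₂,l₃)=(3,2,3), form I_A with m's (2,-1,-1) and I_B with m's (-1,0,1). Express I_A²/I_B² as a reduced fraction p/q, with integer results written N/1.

5/3

Same 3,2,3: normalisation and zero-m 3j drop out of the ratio.
A: Δ: 2! 4! 2! / 9! → 1/3780; sum: t=0:+1/12 t=1:−1/48 = 1/16; 3j²(3 2 3; 2 -1 -1) = Δ·Π!·Σ² = 1/28  (sign +1)
B: Δ: 2! 4! 2! / 9! → 1/3780; sum: t=0:+1/96 t=1:−1/6 t=2:+1/16 = -3/32; 3j²(3 2 3; -1 0 1) = Δ·Π!·Σ² = 3/140  (sign -1)
I_A²/I_B² = (1/28)/(3/140) = 5/3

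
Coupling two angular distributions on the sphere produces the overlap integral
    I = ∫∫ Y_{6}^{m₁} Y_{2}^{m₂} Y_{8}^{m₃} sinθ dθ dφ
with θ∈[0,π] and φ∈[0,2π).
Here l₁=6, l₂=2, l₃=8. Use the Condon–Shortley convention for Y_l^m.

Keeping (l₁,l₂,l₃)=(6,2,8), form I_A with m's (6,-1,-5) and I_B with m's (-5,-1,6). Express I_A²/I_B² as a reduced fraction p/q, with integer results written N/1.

Shared (l₁,l₂,l₃)=(6,2,8): N and (l;000)² cancel in I_A²/I_B².
A: Δ = 0!·12!·4!/17! = 1/30940; Racah Σ t=0..0: t=0:+1/2874009600 = 1/2874009600; ⇒ 3j(6 2 8; 6 -1 -5)² = 1/2380, sgn -1
B: Δ = 0!·12!·4!/17! = 1/30940; Racah Σ t=0..0: t=0:+1/239500800 = 1/239500800; ⇒ 3j(6 2 8; -5 -1 6)² = 2/85, sgn +1
I_A²/I_B² = (1/2380)/(2/85) = 1/56

1/56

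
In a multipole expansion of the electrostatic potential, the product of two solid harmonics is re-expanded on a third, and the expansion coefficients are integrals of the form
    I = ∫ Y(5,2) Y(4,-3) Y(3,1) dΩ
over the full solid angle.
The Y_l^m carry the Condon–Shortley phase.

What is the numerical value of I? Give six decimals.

-0.171363

Checks pass: Σm=0; 12 even; l₃=3∈[1,9].
(2·5+1)(2·4+1)(2·3+1) = 693
Δ: 6! 4! 2! / 13! → 1/180180
sum: t=2:+1/576 t=3:−1/144 t=4:+1/576 = -1/288
3j²(5 4 3; 0 0 0) = Δ·Π!·Σ² = 20/1001  (sign +1)
sum: t=0:+1/4320 t=1:−1/960 = -7/8640
3j²(5 4 3; 2 -3 1) = Δ·Π!·Σ² = 343/12870  (sign -1)
combine: 4πI² = 693·20/1001·343/12870 = 686/1859
take √, sign -1: I = -0.17136315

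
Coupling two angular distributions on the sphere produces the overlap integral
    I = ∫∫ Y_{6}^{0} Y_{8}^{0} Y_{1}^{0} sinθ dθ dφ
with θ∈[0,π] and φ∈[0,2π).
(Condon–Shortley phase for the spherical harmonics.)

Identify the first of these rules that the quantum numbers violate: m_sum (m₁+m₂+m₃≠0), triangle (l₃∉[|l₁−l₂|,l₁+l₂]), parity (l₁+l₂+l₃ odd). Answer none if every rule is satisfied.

Σmᵢ = 0  ✓
l₃∈[|l₁−l₂|,l₁+l₂]=[2,14], have l₃=1  ✗
Σlᵢ = 15 ⇒ odd

triangle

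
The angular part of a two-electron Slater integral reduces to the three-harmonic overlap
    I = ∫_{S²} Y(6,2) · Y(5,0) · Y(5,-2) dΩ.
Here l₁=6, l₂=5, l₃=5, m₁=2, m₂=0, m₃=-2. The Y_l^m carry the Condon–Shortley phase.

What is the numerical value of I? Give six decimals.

Checks pass: Σm=0; 16 even; l₃=5∈[1,11].
(2·6+1)(2·5+1)(2·5+1) = 1573
Δ: 6! 6! 4! / 17! → 1/28588560
sum: t=1:−1/345600 t=2:+1/13824 t=3:−1/5184 t=4:+1/13824 t=5:−1/345600 = -7/129600
3j²(6 5 5; 0 0 0) = Δ·Π!·Σ² = 80/7293  (sign +1)
sum: t=1:−1/103680 t=2:+1/13824 t=3:−1/17280 t=4:+1/207360 = 1/103680
3j²(6 5 5; 2 0 -2) = Δ·Π!·Σ² = 10/7293  (sign -1)
combine: 4πI² = 1573·80/7293·10/7293 = 800/33813
take √, sign -1: I = -0.04339086

-0.043391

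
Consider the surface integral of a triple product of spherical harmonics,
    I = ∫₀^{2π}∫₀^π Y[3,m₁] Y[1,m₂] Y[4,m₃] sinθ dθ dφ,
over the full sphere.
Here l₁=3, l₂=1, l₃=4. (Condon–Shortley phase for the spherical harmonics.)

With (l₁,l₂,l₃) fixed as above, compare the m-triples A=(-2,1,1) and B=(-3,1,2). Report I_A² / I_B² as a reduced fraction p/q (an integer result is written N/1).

Shared (l₁,l₂,l₃)=(3,1,4): N and (l;000)² cancel in I_A²/I_B².
A: Δ = 0!·6!·2!/9! = 1/252; Racah Σ t=0..0: t=0:+1/240 = 1/240; ⇒ 3j(3 1 4; -2 1 1)² = 1/84, sgn -1
B: Δ = 0!·6!·2!/9! = 1/252; Racah Σ t=0..0: t=0:+1/1440 = 1/1440; ⇒ 3j(3 1 4; -3 1 2)² = 1/252, sgn +1
I_A²/I_B² = (1/84)/(1/252) = 3/1

3/1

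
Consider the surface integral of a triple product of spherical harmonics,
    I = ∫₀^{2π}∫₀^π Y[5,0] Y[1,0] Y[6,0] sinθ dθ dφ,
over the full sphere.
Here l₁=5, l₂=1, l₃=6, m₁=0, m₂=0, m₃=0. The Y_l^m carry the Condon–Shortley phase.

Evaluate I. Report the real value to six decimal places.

0.245154

Checks pass: Σm=0; 12 even; l₃=6∈[4,6].
(2·5+1)(2·1+1)(2·6+1) = 429
Δ: 0! 10! 2! / 13! → 1/858
sum: t=0:+1/14400 = 1/14400
3j²(5 1 6; 0 0 0) = Δ·Π!·Σ² = 6/143  (sign +1)
(m-triple is (0,0,0) — same symbol as above.)
combine: 4πI² = 429·6/143·6/143 = 108/143
take √, sign +1: I = 0.24515397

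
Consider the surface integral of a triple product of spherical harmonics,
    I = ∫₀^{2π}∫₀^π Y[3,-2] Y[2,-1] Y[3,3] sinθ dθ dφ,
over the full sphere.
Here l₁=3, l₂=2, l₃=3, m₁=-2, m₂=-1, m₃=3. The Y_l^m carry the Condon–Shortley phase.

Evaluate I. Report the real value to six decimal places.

Checks pass: Σm=0; 8 even; l₃=3∈[1,5].
(2·3+1)(2·2+1)(2·3+1) = 245
Δ: 2! 4! 2! / 9! → 1/3780
sum: t=0:+1/24 t=1:−1/4 t=2:+1/24 = -1/6
3j²(3 2 3; 0 0 0) = Δ·Π!·Σ² = 4/105  (sign +1)
sum: t=1:−1/48 = -1/48
3j²(3 2 3; -2 -1 3) = Δ·Π!·Σ² = 5/84  (sign -1)
combine: 4πI² = 245·4/105·5/84 = 5/9
take √, sign -1: I = -0.21026104

-0.210261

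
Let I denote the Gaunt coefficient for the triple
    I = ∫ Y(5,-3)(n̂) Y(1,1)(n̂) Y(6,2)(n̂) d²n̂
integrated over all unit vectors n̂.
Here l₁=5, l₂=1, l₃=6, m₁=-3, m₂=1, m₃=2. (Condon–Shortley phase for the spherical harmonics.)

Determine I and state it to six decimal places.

0.100084

Rules hold: Σm=0, L=12 even, 4≤6≤6.
N = 11·3·13 = 429
Δ = 0!·10!·2!/13! = 1/858
Racah Σ t=0..0: t=0:+1/14400 = 1/14400
⇒ 3j(5 1 6; 0 0 0)² = 6/143, sgn +1
Racah Σ t=0..0: t=0:+1/161280 = 1/161280
⇒ 3j(5 1 6; -3 1 2)² = 1/143, sgn +1
4πI² = N·(3j₀)²·(3jₘ)² = 18/143
I = +1·√(0.125874/4π) = 0.10008369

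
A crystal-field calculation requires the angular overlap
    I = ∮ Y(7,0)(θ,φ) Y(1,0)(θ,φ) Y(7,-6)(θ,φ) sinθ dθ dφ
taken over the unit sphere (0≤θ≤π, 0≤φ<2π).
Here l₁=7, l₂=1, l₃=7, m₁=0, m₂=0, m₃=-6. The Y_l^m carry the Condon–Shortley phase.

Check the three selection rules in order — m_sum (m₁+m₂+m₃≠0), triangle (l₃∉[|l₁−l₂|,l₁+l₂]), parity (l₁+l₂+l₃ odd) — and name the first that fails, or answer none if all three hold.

m_sum

azimuthal sum: 0 + 0 − 6 = -6  ✗
6 ≤ 7 ≤ 8 (triangle on l)
L = 7 + 1 + 7 = 15 (odd)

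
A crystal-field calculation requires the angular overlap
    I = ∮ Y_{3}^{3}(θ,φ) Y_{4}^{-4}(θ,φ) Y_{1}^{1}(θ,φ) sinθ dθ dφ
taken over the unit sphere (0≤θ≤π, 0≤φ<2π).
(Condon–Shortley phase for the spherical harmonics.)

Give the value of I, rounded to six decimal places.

m-sum 0 ✓  L=8 even ✓  1≤1≤7 ✓
Π(2lᵢ+1) = 7×9×3 = 189
triangle coeff Δ(3,4,1) = 1/252
Σ_t [3,3]: t=3:−1/36 = -1/36
(3j)²=4/63 [(3 4 1; 0 0 0)], sign=+1
Σ_t [0,0]: t=0:+1/1440 = 1/1440
(3j)²=1/9 [(3 4 1; 3 -4 1)], sign=+1
⇒ 4πI² = 4/3
I = (+1)√(4/3/(4π)) = 0.32573501

0.325735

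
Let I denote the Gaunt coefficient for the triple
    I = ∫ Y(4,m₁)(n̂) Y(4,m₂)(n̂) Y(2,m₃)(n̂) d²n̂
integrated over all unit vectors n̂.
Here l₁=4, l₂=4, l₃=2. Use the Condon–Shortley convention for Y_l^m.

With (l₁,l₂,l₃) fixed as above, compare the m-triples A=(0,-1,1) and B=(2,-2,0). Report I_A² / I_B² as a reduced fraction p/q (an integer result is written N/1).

15/32

Same 4,4,2: normalisation and zero-m 3j drop out of the ratio.
A: Δ: 6! 2! 2! / 11! → 1/13860; sum: t=2:+1/96 t=3:−1/72 = -1/288; 3j²(4 4 2; 0 -1 1) = Δ·Π!·Σ² = 1/462  (sign +1)
B: Δ: 6! 2! 2! / 11! → 1/13860; sum: t=0:+1/2880 t=1:−1/120 t=2:+1/192 = -1/360; 3j²(4 4 2; 2 -2 0) = Δ·Π!·Σ² = 16/3465  (sign -1)
I_A²/I_B² = (1/462)/(16/3465) = 15/32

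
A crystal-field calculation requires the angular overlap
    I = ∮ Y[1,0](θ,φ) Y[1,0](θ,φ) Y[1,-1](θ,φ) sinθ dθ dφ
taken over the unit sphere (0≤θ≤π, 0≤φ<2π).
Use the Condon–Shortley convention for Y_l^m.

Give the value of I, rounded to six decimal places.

0.000000

m-sum = 0 + 0 − 1 = -1 ≠ 0 ⇒ I = 0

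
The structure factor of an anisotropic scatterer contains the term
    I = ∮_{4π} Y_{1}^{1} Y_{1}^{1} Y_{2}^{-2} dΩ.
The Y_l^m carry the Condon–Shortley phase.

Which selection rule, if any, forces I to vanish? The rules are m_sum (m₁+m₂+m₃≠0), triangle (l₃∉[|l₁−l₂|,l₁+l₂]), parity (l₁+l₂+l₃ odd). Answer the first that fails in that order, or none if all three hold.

azimuthal sum: 1 + 1 − 2 = 0  ✓
0 ≤ 2 ≤ 2 (triangle on l)  ✓
L = 1 + 1 + 2 = 4 (even)  ✓

none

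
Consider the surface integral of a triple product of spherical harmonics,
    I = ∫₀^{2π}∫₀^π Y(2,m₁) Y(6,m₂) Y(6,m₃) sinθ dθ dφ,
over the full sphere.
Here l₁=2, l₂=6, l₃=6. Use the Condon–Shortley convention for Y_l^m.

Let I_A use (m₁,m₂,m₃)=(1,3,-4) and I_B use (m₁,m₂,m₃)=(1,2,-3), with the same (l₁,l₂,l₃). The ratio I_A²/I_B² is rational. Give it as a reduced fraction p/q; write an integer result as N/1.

Same 2,6,6: normalisation and zero-m 3j drop out of the ratio.
A: Δ: 2! 2! 10! / 15! → 1/90090; sum: t=0:+1/725760 t=1:−1/161280 = -1/207360; 3j²(2 6 6; 1 3 -4) = Δ·Π!·Σ² = 7/286  (sign -1)
B: Δ: 2! 2! 10! / 15! → 1/90090; sum: t=0:+1/161280 t=1:−1/60480 = -1/96768; 3j²(2 6 6; 1 2 -3) = Δ·Π!·Σ² = 15/1001  (sign +1)
I_A²/I_B² = (7/286)/(15/1001) = 49/30

49/30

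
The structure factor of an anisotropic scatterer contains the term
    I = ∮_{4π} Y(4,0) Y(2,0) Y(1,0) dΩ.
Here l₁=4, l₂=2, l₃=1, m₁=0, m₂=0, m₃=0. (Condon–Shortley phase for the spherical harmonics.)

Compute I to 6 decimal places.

triangle: need 2≤l₃≤6, have 1; I=0

0.000000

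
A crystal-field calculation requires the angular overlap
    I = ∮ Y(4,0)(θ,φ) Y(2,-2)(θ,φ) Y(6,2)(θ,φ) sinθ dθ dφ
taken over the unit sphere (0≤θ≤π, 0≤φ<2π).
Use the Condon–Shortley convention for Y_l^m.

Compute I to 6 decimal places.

0.133065

Checks pass: Σm=0; 12 even; l₃=6∈[2,6].
(2·4+1)(2·2+1)(2·6+1) = 585
Δ: 0! 8! 4! / 13! → 1/6435
sum: t=0:+1/2304 = 1/2304
3j²(4 2 6; 0 0 0) = Δ·Π!·Σ² = 5/143  (sign +1)
sum: t=0:+1/13824 = 1/13824
3j²(4 2 6; 0 -2 2) = Δ·Π!·Σ² = 14/1287  (sign +1)
combine: 4πI² = 585·5/143·14/1287 = 350/1573
take √, sign +1: I = 0.13306527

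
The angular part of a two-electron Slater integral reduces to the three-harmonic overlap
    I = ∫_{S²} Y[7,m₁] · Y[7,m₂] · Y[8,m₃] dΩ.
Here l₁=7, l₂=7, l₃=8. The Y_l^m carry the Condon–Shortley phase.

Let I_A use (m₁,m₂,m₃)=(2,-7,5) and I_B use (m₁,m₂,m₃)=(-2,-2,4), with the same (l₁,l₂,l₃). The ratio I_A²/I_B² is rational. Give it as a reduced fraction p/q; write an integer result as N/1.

1183/550

Shared (l₁,l₂,l₃)=(7,7,8): N and (l;000)² cancel in I_A²/I_B².
A: Δ = 6!·8!·8!/23! = 1/22086194130; Racah Σ t=0..0: t=0:+1/20901888000 = 1/20901888000; ⇒ 3j(7 7 8; 2 -7 5)² = 546/37145, sgn -1
B: Δ = 6!·8!·8!/23! = 1/22086194130; Racah Σ t=1..5: t=1:−1/2786918400 t=2:+1/174182400 t=3:−1/74649600 t=4:+1/174182400 t=5:−1/2786918400 = -11/4180377600; ⇒ 3j(7 7 8; -2 -2 4)² = 660/96577, sgn -1
I_A²/I_B² = (546/37145)/(660/96577) = 1183/550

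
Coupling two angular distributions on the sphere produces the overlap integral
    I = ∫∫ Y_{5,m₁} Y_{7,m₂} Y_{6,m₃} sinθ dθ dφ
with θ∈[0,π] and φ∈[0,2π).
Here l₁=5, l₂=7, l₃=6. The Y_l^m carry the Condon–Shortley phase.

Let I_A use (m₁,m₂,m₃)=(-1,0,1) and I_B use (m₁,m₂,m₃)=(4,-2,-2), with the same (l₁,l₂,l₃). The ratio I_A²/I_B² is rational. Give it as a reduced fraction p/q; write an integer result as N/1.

160/2401

Same 5,7,6: normalisation and zero-m 3j drop out of the ratio.
A: Δ: 6! 4! 8! / 19! → 1/174594420; sum: t=2:+1/829440 t=3:−1/124416 t=4:+1/138240 t=5:−1/1036800 t=6:+1/87091200 = -1/1814400; 3j²(5 7 6; -1 0 1) = Δ·Π!·Σ² = 64/138567  (sign +1)
B: Δ: 6! 4! 8! / 19! → 1/174594420; sum: t=0:+1/3110400 t=1:−1/1658880 = -7/24883200; 3j²(5 7 6; 4 -2 -2) = Δ·Π!·Σ² = 4802/692835  (sign -1)
I_A²/I_B² = (64/138567)/(4802/692835) = 160/2401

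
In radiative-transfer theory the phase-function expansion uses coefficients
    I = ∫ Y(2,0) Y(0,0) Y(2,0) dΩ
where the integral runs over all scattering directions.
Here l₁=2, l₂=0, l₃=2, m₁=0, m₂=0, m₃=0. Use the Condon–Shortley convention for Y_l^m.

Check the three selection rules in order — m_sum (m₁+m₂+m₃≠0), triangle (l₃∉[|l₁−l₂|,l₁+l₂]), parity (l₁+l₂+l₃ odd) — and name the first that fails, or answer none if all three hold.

Σmᵢ = 0  ✓
l₃∈[|l₁−l₂|,l₁+l₂]=[2,2], have l₃=2  ✓
Σlᵢ = 4 ⇒ even  ✓

none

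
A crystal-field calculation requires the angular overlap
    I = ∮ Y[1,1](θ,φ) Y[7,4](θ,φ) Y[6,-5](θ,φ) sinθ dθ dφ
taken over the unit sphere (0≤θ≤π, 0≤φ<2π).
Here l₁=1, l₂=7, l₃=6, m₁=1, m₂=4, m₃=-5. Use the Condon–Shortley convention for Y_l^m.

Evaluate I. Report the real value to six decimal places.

0.060604

m-sum 0 ✓  L=14 even ✓  6≤6≤8 ✓
Π(2lᵢ+1) = 3×15×13 = 585
triangle coeff Δ(1,7,6) = 1/1365
Σ_t [1,1]: t=1:−1/518400 = -1/518400
(3j)²=7/195 [(1 7 6; 0 0 0)], sign=-1
Σ_t [0,0]: t=0:+1/79833600 = 1/79833600
(3j)²=1/455 [(1 7 6; 1 4 -5)], sign=-1
⇒ 4πI² = 3/65
I = (+1)√(3/65/(4π)) = 0.06060368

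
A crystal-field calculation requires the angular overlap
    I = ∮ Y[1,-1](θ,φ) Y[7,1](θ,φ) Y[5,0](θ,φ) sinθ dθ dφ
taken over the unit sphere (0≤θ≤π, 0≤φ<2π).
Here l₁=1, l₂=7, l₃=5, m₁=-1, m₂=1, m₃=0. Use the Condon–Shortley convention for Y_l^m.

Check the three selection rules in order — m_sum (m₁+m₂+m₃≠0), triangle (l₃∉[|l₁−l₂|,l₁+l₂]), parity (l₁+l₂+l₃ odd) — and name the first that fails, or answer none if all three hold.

azimuthal sum: -1 + 1 + 0 = 0  ✓
6 ≤ 5 ≤ 8 (triangle on l)  ✗
L = 1 + 7 + 5 = 13 (odd)

triangle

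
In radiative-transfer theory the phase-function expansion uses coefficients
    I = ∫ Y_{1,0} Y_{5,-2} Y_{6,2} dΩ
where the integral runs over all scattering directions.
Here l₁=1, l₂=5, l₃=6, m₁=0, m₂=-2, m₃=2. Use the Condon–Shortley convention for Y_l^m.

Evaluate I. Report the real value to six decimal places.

0.231133

Rules hold: Σm=0, L=12 even, 4≤6≤6.
N = 3·11·13 = 429
Δ = 0!·2!·10!/13! = 1/858
Racah Σ t=0..0: t=0:+1/14400 = 1/14400
⇒ 3j(1 5 6; 0 0 0)² = 6/143, sgn +1
Racah Σ t=0..0: t=0:+1/30240 = 1/30240
⇒ 3j(1 5 6; 0 -2 2)² = 16/429, sgn +1
4πI² = N·(3j₀)²·(3jₘ)² = 96/143
I = +1·√(0.671329/4π) = 0.23113338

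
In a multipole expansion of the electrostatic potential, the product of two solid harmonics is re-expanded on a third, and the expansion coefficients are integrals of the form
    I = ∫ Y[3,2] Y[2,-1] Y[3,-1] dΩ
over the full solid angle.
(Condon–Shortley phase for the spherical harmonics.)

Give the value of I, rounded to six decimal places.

Rules hold: Σm=0, L=8 even, 1≤3≤5.
N = 7·5·7 = 245
Δ = 2!·4!·2!/9! = 1/3780
Racah Σ t=0..2: t=0:+1/24 t=1:−1/4 t=2:+1/24 = -1/6
⇒ 3j(3 2 3; 0 0 0)² = 4/105, sgn +1
Racah Σ t=0..1: t=0:+1/12 t=1:−1/48 = 1/16
⇒ 3j(3 2 3; 2 -1 -1)² = 1/28, sgn +1
4πI² = N·(3j₀)²·(3jₘ)² = 1/3
I = +1·√(0.333333/4π) = 0.16286750

0.162868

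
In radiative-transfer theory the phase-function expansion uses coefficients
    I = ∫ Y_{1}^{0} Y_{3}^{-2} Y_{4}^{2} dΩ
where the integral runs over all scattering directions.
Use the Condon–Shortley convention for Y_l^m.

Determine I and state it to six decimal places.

Rules hold: Σm=0, L=8 even, 2≤4≤4.
N = 3·7·9 = 189
Δ = 0!·2!·6!/9! = 1/252
Racah Σ t=0..0: t=0:+1/36 = 1/36
⇒ 3j(1 3 4; 0 0 0)² = 4/63, sgn +1
Racah Σ t=0..0: t=0:+1/120 = 1/120
⇒ 3j(1 3 4; 0 -2 2)² = 1/21, sgn +1
4πI² = N·(3j₀)²·(3jₘ)² = 4/7
I = +1·√(0.571429/4π) = 0.21324362

0.213244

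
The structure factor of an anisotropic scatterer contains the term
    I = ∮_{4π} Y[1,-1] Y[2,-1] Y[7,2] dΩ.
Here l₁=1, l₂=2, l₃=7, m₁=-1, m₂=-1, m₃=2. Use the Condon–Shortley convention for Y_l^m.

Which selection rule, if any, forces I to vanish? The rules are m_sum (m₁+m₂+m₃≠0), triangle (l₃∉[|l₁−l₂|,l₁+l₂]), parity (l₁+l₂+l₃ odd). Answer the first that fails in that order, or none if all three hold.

triangle

azimuthal sum: -1 − 1 + 2 = 0  ✓
1 ≤ 7 ≤ 3 (triangle on l)  ✗
L = 1 + 2 + 7 = 10 (even)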